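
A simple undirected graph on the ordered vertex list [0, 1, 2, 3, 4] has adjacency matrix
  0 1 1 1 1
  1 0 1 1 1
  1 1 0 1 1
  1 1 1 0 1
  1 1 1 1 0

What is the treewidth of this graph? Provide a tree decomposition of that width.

A single bag containing all 5 vertices is trivially a valid decomposition of width 4. Conversely, {0, 1, 2, 3, 4} is a clique of size 5, and the vertices of any clique must share a bag in every tree decomposition; so some bag has ≥ 5 vertices and tw(G) ≥ 4. Combining the bounds, tw(G) = 4.

Treewidth 4.
One such decomposition:
Bags: B1 = {0, 1, 2, 3, 4}
Tree: (single bag)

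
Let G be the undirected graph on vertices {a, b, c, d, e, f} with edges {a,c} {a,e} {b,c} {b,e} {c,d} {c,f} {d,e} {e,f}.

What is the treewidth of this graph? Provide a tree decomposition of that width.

Treewidth 2.
One optimal decomposition is:
Bags: B1 = {b, c, e}  B2 = {a, c, e}  B3 = {c, d, e}  B4 = {c, e, f}
Tree: B1–B2, B2–B3, B3–B4

The largest bag has 3 vertices, giving width 2; this decomposition certifies tw(G) ≤ 2. The edges e–b–c–a–e form a cycle, so G is not a tree and its treewidth is at least 2. Therefore the treewidth is 2.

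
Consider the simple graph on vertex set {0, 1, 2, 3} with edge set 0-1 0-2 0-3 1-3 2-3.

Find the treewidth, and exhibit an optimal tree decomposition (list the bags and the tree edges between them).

Each bag holds 3 vertices, so the decomposition has width 2, which upper-bounds the treewidth. On the other hand G contains the 3-clique {0, 1, 3}. A clique must lie in a single bag of any decomposition, so no decomposition can have width below 2. Combining the bounds, tw(G) = 2.

Treewidth 2.
One optimal decomposition is:
Bags: B1 = {0, 1, 3}  B2 = {0, 2, 3}
Tree: B1–B2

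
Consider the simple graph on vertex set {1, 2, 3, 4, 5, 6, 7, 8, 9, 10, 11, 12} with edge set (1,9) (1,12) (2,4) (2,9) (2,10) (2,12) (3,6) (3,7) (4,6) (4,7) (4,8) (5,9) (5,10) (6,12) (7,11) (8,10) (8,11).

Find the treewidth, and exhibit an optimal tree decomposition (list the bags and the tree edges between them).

Treewidth 3.
Bags: B1 = {1, 5, 9, 10}  B2 = {1, 2, 9, 10}  B3 = {1, 2, 10, 12}  B4 = {2, 8, 10, 12}  B5 = {2, 4, 8, 12}  B6 = {4, 6, 8, 12}  B7 = {4, 6, 8, 11}  B8 = {4, 6, 7, 11}  B9 = {3, 6, 7, 11}
Tree: B1–B2, B2–B3, B3–B4, B4–B5, B5–B6, B6–B7, B7–B8, B8–B9

Each bag holds 4 vertices, so the decomposition has width 3, which upper-bounds the treewidth. For the lower bound: the 4 vertex sets {1,5,9}, {10}, {2}, {4,6,8,12} are disjoint, each induces a connected subgraph, and every pair is joined by at least one edge of G. Contracting each set to a single vertex therefore yields K_{4} as a minor, and since treewidth is minor-monotone, tw(G) ≥ tw(K_{4}) = 3. Combining the bounds, tw(G) = 3.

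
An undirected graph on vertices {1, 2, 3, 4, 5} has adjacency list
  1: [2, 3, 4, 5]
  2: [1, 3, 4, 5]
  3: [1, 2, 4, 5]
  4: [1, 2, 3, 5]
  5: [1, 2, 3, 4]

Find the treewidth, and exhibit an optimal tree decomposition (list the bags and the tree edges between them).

A single bag containing all 5 vertices is trivially a valid decomposition of width 4. Conversely, {1, 2, 3, 4, 5} is a clique of size 5, and the vertices of any clique must share a bag in every tree decomposition; so some bag has ≥ 5 vertices and tw(G) ≥ 4. Therefore the treewidth is 4.

Treewidth 4.
Bags: B1 = {1, 2, 3, 4, 5}
Tree: (single bag)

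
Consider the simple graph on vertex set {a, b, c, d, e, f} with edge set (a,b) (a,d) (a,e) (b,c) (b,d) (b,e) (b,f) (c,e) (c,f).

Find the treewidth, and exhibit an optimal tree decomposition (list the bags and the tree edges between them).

Treewidth 2.
One such decomposition:
Bags: B1 = {a, b, e}  B2 = {a, b, d}  B3 = {b, c, e}  B4 = {b, c, f}
Tree: B1–B2, B1–B3, B3–B4

Each bag holds 3 vertices, so the decomposition has width 2, which upper-bounds the treewidth. On the other hand G contains the 3-clique {a, b, d}. A clique must lie in a single bag of any decomposition, so no decomposition can have width below 2. Combining the bounds, tw(G) = 2.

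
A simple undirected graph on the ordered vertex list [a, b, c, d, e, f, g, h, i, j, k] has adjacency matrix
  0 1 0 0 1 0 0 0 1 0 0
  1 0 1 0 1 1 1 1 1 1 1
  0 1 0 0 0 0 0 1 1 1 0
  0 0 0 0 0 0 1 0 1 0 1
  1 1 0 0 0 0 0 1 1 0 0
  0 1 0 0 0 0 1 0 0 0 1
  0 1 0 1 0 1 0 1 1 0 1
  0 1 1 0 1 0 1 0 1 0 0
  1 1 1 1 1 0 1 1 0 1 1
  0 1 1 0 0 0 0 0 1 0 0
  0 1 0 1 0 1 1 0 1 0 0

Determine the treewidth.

A width-3 tree decomposition is:
Bags: B1 = {b, g, h, i}  B2 = {b, g, i, k}  B3 = {b, e, h, i}  B4 = {b, f, g, k}  B5 = {d, g, i, k}  B6 = {b, c, h, i}  B7 = {a, b, e, i}  B8 = {b, c, i, j}
Tree: B1–B2, B1–B3, B2–B4, B2–B5, B3–B6, B3–B7, B6–B8
Each bag holds 4 vertices, so the decomposition has width 3, which upper-bounds the treewidth. On the other hand G contains the 4-clique {d, g, i, k}. A clique must lie in a single bag of any decomposition, so no decomposition can have width below 3. Therefore the treewidth is 3.

3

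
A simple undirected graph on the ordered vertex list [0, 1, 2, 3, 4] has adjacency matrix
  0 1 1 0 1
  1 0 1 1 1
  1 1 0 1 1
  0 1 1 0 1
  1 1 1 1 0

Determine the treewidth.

3

A width-3 tree decomposition is:
Bags: B1 = {1, 2, 3, 4}  B2 = {0, 1, 2, 4}
Tree: B1–B2
Every bag has size at most 4, so the width is 4 − 1 = 3 and tw(G) ≤ 3. Conversely, {0, 1, 2, 4} is a clique of size 4, and the vertices of any clique must share a bag in every tree decomposition; so some bag has ≥ 4 vertices and tw(G) ≥ 3. Hence tw(G) = 3 exactly.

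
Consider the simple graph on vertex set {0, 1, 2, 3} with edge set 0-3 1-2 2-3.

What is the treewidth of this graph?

A width-1 tree decomposition is:
Bags: B1 = {1, 2}  B2 = {2, 3}  B3 = {0, 3}
Tree: B1–B2, B2–B3
The largest bag has 2 vertices, giving width 1; this decomposition certifies tw(G) ≤ 1. Any graph with an edge has treewidth ≥ 1, and G has the edge 2–1. Therefore the treewidth is 1.

1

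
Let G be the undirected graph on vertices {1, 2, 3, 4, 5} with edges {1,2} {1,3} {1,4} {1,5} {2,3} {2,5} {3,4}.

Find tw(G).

2

A width-2 tree decomposition is:
Bags: B1 = {1, 2, 3}  B2 = {1, 2, 5}  B3 = {1, 3, 4}
Tree: B1–B2, B1–B3
Each bag holds 3 vertices, so the decomposition has width 2, which upper-bounds the treewidth. On the other hand G contains the 3-clique {1, 2, 3}. A clique must lie in a single bag of any decomposition, so no decomposition can have width below 2. The upper and lower bounds meet at 2, so that is the treewidth.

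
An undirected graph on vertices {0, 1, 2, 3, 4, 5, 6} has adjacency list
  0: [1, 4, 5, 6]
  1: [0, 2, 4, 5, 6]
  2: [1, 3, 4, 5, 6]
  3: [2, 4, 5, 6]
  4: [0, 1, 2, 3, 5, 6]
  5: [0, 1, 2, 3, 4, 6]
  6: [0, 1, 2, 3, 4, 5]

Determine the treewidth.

4

A width-4 tree decomposition is:
Bags: B1 = {1, 2, 4, 5, 6}  B2 = {0, 1, 4, 5, 6}  B3 = {2, 3, 4, 5, 6}
Tree: B1–B2, B1–B3
The largest bag has 5 vertices, giving width 4; this decomposition certifies tw(G) ≤ 4. For the lower bound, the 5 vertices {0, 1, 4, 5, 6} are pairwise adjacent, and any tree decomposition puts a clique entirely inside one bag — forcing width ≥ 4. Combining the bounds, tw(G) = 4.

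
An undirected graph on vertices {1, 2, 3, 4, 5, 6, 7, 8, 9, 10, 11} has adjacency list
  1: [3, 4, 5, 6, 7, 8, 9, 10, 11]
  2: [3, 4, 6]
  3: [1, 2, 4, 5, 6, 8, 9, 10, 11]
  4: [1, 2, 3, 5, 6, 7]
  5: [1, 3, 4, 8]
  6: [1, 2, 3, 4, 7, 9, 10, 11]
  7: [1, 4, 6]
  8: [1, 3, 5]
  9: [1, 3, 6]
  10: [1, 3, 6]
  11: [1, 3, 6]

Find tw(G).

A width-3 tree decomposition is:
Bags: B1 = {1, 4, 6, 7}  B2 = {1, 3, 4, 6}  B3 = {1, 3, 6, 9}  B4 = {1, 3, 6, 11}  B5 = {2, 3, 4, 6}  B6 = {1, 3, 4, 5}  B7 = {1, 3, 5, 8}  B8 = {1, 3, 6, 10}
Tree: B1–B2, B2–B3, B3–B4, B2–B5, B2–B6, B6–B7, B2–B8
Each bag holds 4 vertices, so the decomposition has width 3, which upper-bounds the treewidth. For the lower bound, the 4 vertices {1, 3, 5, 8} are pairwise adjacent, and any tree decomposition puts a clique entirely inside one bag — forcing width ≥ 3. Combining the bounds, tw(G) = 3.

3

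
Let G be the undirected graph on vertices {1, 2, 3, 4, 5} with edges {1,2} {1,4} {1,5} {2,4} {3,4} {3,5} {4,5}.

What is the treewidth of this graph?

A width-2 tree decomposition is:
Bags: B1 = {3, 4, 5}  B2 = {1, 4, 5}  B3 = {1, 2, 4}
Tree: B1–B2, B2–B3
Every bag has size at most 3, so the width is 3 − 1 = 2 and tw(G) ≤ 2. On the other hand G contains the 3-clique {1, 2, 4}. A clique must lie in a single bag of any decomposition, so no decomposition can have width below 2. Combining the bounds, tw(G) = 2.

2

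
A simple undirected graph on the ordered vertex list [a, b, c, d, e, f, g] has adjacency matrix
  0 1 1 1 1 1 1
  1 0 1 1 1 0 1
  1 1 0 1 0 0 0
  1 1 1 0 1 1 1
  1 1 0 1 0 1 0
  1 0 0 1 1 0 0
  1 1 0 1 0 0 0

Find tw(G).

3

A width-3 tree decomposition is:
Bags: B1 = {a, d, e, f}  B2 = {a, b, d, e}  B3 = {a, b, c, d}  B4 = {a, b, d, g}
Tree: B1–B2, B2–B3, B3–B4
Each bag holds 4 vertices, so the decomposition has width 3, which upper-bounds the treewidth. For the lower bound, the 4 vertices {a, d, e, f} are pairwise adjacent, and any tree decomposition puts a clique entirely inside one bag — forcing width ≥ 3. Therefore the treewidth is 3.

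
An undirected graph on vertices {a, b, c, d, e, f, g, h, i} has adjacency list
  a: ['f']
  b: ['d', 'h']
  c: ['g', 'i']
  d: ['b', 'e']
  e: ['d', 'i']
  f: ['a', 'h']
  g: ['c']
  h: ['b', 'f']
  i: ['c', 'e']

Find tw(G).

A width-1 tree decomposition is:
Bags: B1 = {c, g}  B2 = {c, i}  B3 = {e, i}  B4 = {d, e}  B5 = {b, d}  B6 = {b, h}  B7 = {f, h}  B8 = {a, f}
Tree: B1–B2, B2–B3, B3–B4, B4–B5, B5–B6, B6–B7, B7–B8
The largest bag has 2 vertices, giving width 1; this decomposition certifies tw(G) ≤ 1. G has an edge, so its treewidth is at least 1. The upper and lower bounds meet at 1, so that is the treewidth.

1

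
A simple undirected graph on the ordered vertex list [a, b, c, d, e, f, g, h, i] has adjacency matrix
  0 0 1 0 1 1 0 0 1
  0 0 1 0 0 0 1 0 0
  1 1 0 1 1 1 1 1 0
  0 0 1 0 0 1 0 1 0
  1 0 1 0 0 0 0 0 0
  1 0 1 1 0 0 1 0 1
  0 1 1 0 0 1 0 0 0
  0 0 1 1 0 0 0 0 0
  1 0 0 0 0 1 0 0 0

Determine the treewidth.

2

A width-2 tree decomposition is:
Bags: B1 = {a, c, f}  B2 = {c, d, f}  B3 = {c, f, g}  B4 = {a, c, e}  B5 = {a, f, i}  B6 = {c, d, h}  B7 = {b, c, g}
Tree: B1–B2, B1–B3, B1–B4, B1–B5, B2–B6, B3–B7
The largest bag has 3 vertices, giving width 2; this decomposition certifies tw(G) ≤ 2. On the other hand G contains the 3-clique {a, c, e}. A clique must lie in a single bag of any decomposition, so no decomposition can have width below 2. The upper and lower bounds meet at 2, so that is the treewidth.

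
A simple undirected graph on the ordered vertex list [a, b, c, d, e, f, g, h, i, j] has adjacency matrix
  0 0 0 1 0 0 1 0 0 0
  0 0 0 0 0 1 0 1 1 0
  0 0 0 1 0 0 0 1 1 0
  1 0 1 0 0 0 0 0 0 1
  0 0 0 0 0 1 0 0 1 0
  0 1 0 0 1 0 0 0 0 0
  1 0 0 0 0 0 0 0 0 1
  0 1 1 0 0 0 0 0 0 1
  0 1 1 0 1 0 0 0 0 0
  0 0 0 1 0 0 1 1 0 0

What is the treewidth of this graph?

2

A width-2 tree decomposition is:
Bags: B1 = {a, g, j}  B2 = {a, d, j}  B3 = {d, h, j}  B4 = {c, d, h}  B5 = {b, c, h}  B6 = {b, c, i}  B7 = {b, f, i}  B8 = {e, f, i}
Tree: B1–B2, B2–B3, B3–B4, B4–B5, B5–B6, B6–B7, B7–B8
Every bag has size at most 3, so the width is 3 − 1 = 2 and tw(G) ≤ 2. For the lower bound, G contains the cycle g–a–d–j–g, so G is not a forest; only forests have treewidth ≤ 1, hence tw(G) ≥ 2. Hence tw(G) = 2 exactly.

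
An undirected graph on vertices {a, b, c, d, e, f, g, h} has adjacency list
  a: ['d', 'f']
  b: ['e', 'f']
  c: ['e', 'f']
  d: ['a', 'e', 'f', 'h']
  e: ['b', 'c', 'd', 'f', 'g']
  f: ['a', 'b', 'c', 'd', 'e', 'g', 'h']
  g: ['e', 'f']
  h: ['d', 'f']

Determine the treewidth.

2

A width-2 tree decomposition is:
Bags: B1 = {d, e, f}  B2 = {d, f, h}  B3 = {e, f, g}  B4 = {a, d, f}  B5 = {c, e, f}  B6 = {b, e, f}
Tree: B1–B2, B1–B3, B1–B4, B3–B5, B3–B6
Each bag holds 3 vertices, so the decomposition has width 2, which upper-bounds the treewidth. On the other hand G contains the 3-clique {d, e, f}. A clique must lie in a single bag of any decomposition, so no decomposition can have width below 2. Therefore the treewidth is 2.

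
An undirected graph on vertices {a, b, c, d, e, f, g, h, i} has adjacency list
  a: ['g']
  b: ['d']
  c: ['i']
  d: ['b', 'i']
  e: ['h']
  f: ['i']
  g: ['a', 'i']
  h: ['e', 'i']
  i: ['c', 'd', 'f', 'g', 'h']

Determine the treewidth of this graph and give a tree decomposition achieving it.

Treewidth 1.
One such decomposition:
Bags: B1 = {c, i}  B2 = {d, i}  B3 = {f, i}  B4 = {h, i}  B5 = {e, h}  B6 = {b, d}  B7 = {g, i}  B8 = {a, g}
Tree: B1–B2, B2–B3, B1–B4, B4–B5, B2–B6, B3–B7, B7–B8

Each bag holds 2 vertices, so the decomposition has width 1, which upper-bounds the treewidth. Any graph with an edge has treewidth ≥ 1, and G has the edge i–c. Therefore the treewidth is 1.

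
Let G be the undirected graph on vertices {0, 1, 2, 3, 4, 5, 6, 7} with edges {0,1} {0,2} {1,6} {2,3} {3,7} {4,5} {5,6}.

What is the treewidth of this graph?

A width-1 tree decomposition is:
Bags: B1 = {4, 5}  B2 = {5, 6}  B3 = {1, 6}  B4 = {0, 1}  B5 = {0, 2}  B6 = {2, 3}  B7 = {3, 7}
Tree: B1–B2, B2–B3, B3–B4, B4–B5, B5–B6, B6–B7
Each bag holds 2 vertices, so the decomposition has width 1, which upper-bounds the treewidth. G has an edge, so its treewidth is at least 1. The upper and lower bounds meet at 1, so that is the treewidth.

1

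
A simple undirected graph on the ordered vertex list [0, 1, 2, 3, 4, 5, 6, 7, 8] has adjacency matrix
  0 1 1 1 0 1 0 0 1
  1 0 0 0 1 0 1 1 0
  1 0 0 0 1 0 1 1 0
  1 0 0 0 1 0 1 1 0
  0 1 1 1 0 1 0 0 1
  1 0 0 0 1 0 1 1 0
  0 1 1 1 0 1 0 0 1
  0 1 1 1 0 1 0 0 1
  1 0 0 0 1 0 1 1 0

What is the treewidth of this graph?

4

A width-4 tree decomposition is:
Bags: B1 = {0, 2, 4, 6, 7}  B2 = {0, 4, 5, 6, 7}  B3 = {0, 1, 4, 6, 7}  B4 = {0, 3, 4, 6, 7}  B5 = {0, 4, 6, 7, 8}
Tree: B1–B2, B2–B3, B3–B4, B4–B5
Every bag has size at most 5, so the width is 5 − 1 = 4 and tw(G) ≤ 4. For the lower bound: the 5 vertex sets {2,7}, {4,5}, {0,1}, {6}, {3} are disjoint, each induces a connected subgraph, and every pair is joined by at least one edge of G. Contracting each set to a single vertex therefore yields K_{5} as a minor, and since treewidth is minor-monotone, tw(G) ≥ tw(K_{5}) = 4. Hence tw(G) = 4 exactly.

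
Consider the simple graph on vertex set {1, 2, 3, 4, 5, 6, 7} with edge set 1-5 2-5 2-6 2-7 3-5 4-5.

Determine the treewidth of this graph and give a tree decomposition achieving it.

The largest bag has 2 vertices, giving width 1; this decomposition certifies tw(G) ≤ 1. Any graph with an edge has treewidth ≥ 1, and G has the edge 2–5. Hence tw(G) = 1 exactly.

Treewidth 1.
Bags: B1 = {2, 5}  B2 = {2, 6}  B3 = {3, 5}  B4 = {2, 7}  B5 = {4, 5}  B6 = {1, 5}
Tree: B1–B2, B1–B3, B2–B4, B1–B5, B1–B6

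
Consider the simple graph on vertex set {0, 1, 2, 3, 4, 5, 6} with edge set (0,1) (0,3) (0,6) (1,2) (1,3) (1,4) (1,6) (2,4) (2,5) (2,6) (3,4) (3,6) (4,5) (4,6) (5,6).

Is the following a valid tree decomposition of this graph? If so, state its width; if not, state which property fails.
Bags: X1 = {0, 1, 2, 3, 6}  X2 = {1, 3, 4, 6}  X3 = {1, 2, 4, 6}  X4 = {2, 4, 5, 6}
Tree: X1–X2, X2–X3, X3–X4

No — bags containing vertex 2 are not connected in the tree.

A tree decomposition must satisfy three properties: every vertex lies in some bag; for every edge, both endpoints lie together in some bag; and for every vertex, the bags containing it form a connected subtree. Here bags containing vertex 2 are not connected in the tree, so the decomposition is invalid.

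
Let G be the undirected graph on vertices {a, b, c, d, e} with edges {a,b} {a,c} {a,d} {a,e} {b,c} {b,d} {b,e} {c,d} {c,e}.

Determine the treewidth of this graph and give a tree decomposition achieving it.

Each bag holds 4 vertices, so the decomposition has width 3, which upper-bounds the treewidth. For the lower bound, the 4 vertices {a, b, c, d} are pairwise adjacent, and any tree decomposition puts a clique entirely inside one bag — forcing width ≥ 3. Therefore the treewidth is 3.

Treewidth 3.
One optimal decomposition is:
Bags: B1 = {a, b, c, e}  B2 = {a, b, c, d}
Tree: B1–B2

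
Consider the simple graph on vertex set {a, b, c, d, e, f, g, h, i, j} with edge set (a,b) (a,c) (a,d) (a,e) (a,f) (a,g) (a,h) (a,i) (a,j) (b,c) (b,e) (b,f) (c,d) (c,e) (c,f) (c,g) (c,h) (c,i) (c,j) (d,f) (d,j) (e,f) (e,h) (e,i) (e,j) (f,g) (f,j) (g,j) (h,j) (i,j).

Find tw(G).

A width-4 tree decomposition is:
Bags: B1 = {a, c, e, f, j}  B2 = {a, c, d, f, j}  B3 = {a, c, f, g, j}  B4 = {a, b, c, e, f}  B5 = {a, c, e, h, j}  B6 = {a, c, e, i, j}
Tree: B1–B2, B1–B3, B1–B4, B1–B5, B1–B6
Every bag has size at most 5, so the width is 5 − 1 = 4 and tw(G) ≤ 4. On the other hand G contains the 5-clique {a, c, e, h, j}. A clique must lie in a single bag of any decomposition, so no decomposition can have width below 4. Therefore the treewidth is 4.

4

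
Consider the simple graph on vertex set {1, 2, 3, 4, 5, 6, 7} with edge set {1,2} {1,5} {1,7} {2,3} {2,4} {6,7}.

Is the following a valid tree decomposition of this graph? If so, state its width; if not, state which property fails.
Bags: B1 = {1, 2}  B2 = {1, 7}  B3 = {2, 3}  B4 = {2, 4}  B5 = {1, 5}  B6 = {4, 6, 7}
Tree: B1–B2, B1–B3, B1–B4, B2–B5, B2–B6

No — bags containing vertex 4 are not connected in the tree.

A tree decomposition must satisfy three properties: every vertex lies in some bag; for every edge, both endpoints lie together in some bag; and for every vertex, the bags containing it form a connected subtree. Here bags containing vertex 4 are not connected in the tree, so the decomposition is invalid.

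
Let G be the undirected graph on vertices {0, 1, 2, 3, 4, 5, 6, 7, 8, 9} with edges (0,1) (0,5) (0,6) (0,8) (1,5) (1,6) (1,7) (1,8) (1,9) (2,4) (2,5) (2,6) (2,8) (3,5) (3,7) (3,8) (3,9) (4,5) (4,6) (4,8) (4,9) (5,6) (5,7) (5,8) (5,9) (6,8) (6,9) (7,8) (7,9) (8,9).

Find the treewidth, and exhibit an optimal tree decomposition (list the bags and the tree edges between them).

Treewidth 4.
One optimal decomposition is:
Bags: B1 = {1, 5, 7, 8, 9}  B2 = {1, 5, 6, 8, 9}  B3 = {0, 1, 5, 6, 8}  B4 = {3, 5, 7, 8, 9}  B5 = {4, 5, 6, 8, 9}  B6 = {2, 4, 5, 6, 8}
Tree: B1–B2, B2–B3, B1–B4, B2–B5, B5–B6

Every bag has size at most 5, so the width is 5 − 1 = 4 and tw(G) ≤ 4. On the other hand G contains the 5-clique {3, 5, 7, 8, 9}. A clique must lie in a single bag of any decomposition, so no decomposition can have width below 4. Hence tw(G) = 4 exactly.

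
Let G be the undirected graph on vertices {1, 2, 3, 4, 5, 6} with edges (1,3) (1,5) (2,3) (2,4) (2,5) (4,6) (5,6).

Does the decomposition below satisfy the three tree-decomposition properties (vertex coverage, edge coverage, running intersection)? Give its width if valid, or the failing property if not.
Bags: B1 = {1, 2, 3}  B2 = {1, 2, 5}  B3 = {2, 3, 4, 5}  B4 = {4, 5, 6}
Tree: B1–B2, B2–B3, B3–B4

No — bags containing vertex 3 are not connected in the tree.

A tree decomposition must satisfy three properties: every vertex lies in some bag; for every edge, both endpoints lie together in some bag; and for every vertex, the bags containing it form a connected subtree. Here bags containing vertex 3 are not connected in the tree, so the decomposition is invalid.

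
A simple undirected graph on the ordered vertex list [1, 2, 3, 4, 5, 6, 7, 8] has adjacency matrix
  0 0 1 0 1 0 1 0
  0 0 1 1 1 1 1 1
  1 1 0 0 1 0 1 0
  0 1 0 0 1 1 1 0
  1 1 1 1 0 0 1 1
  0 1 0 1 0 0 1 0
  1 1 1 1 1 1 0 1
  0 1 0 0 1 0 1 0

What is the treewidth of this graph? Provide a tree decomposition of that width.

Treewidth 3.
One optimal decomposition is:
Bags: B1 = {2, 4, 6, 7}  B2 = {2, 4, 5, 7}  B3 = {2, 5, 7, 8}  B4 = {2, 3, 5, 7}  B5 = {1, 3, 5, 7}
Tree: B1–B2, B2–B3, B2–B4, B4–B5

Each bag holds 4 vertices, so the decomposition has width 3, which upper-bounds the treewidth. On the other hand G contains the 4-clique {1, 3, 5, 7}. A clique must lie in a single bag of any decomposition, so no decomposition can have width below 3. Hence tw(G) = 3 exactly.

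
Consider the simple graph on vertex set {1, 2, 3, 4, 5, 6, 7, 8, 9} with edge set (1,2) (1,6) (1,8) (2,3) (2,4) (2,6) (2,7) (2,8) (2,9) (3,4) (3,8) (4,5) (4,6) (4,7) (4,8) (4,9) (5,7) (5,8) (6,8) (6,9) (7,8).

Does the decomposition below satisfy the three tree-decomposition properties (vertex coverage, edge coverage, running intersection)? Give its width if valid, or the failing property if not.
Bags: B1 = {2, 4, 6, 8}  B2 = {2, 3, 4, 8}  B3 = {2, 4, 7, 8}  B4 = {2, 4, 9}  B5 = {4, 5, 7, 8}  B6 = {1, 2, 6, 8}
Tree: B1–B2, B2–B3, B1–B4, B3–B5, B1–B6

No — edge (6,9) lies in no bag.

A tree decomposition must satisfy three properties: every vertex lies in some bag; for every edge, both endpoints lie together in some bag; and for every vertex, the bags containing it form a connected subtree. Here edge (6,9) lies in no bag, so the decomposition is invalid.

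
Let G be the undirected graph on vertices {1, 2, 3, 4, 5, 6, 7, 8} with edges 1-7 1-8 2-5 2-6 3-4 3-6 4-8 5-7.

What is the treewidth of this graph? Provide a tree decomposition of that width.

The largest bag has 3 vertices, giving width 2; this decomposition certifies tw(G) ≤ 2. For the lower bound, G contains the cycle 8–4–3–6–2–5–7–1–8, so G is not a forest; only forests have treewidth ≤ 1, hence tw(G) ≥ 2. Therefore the treewidth is 2.

Treewidth 2.
Bags: B1 = {3, 4, 8}  B2 = {3, 6, 8}  B3 = {2, 6, 8}  B4 = {2, 5, 8}  B5 = {5, 7, 8}  B6 = {1, 7, 8}
Tree: B1–B2, B2–B3, B3–B4, B4–B5, B5–B6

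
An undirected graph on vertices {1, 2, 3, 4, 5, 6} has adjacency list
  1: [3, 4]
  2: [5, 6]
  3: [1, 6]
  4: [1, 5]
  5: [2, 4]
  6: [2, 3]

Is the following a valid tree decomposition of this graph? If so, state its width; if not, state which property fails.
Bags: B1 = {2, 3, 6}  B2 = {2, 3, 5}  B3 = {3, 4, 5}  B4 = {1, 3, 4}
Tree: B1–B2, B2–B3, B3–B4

Yes; width 2.

Vertex coverage: the bags together contain {1, 2, 3, 4, 5, 6}, the full vertex set. Edge coverage: each edge of G has both endpoints in at least one bag. Running intersection: for every vertex, the bags containing it form a connected subtree. All three properties hold, so this is a valid tree decomposition of width max|bag| − 1 = 2, and hence tw(G) ≤ 2.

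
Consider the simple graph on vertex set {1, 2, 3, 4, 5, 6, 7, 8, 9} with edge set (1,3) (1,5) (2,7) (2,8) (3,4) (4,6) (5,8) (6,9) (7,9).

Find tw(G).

A width-2 tree decomposition is:
Bags: B1 = {1, 5, 8}  B2 = {1, 2, 8}  B3 = {1, 2, 7}  B4 = {1, 7, 9}  B5 = {1, 6, 9}  B6 = {1, 4, 6}  B7 = {1, 3, 4}
Tree: B1–B2, B2–B3, B3–B4, B4–B5, B5–B6, B6–B7
The largest bag has 3 vertices, giving width 2; this decomposition certifies tw(G) ≤ 2. The edges 1–5–8–2–7–9–6–4–3–1 form a cycle, so G is not a tree and its treewidth is at least 2. Combining the bounds, tw(G) = 2.

2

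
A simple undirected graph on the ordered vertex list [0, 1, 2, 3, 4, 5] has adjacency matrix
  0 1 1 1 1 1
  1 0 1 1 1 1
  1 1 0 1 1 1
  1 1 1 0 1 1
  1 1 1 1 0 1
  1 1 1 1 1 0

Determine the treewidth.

5

A width-5 tree decomposition is:
Bags: B1 = {0, 1, 2, 3, 4, 5}
Tree: (single bag)
A single bag containing all 6 vertices is trivially a valid decomposition of width 5. Conversely, {0, 1, 2, 3, 4, 5} is a clique of size 6, and the vertices of any clique must share a bag in every tree decomposition; so some bag has ≥ 6 vertices and tw(G) ≥ 5. Combining the bounds, tw(G) = 5.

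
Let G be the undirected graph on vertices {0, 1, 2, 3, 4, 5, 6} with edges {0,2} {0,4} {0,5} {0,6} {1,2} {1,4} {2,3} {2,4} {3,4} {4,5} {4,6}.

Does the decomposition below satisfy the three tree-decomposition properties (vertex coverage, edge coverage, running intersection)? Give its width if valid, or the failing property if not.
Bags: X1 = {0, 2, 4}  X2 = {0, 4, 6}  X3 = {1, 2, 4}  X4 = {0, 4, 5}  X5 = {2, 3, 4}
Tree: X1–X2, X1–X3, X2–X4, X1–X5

Yes; width 2.

Vertex coverage: the bags together contain {0, 1, 2, 3, 4, 5, 6}, the full vertex set. Edge coverage: each edge of G has both endpoints in at least one bag. Running intersection: for every vertex, the bags containing it form a connected subtree. All three properties hold, so this is a valid tree decomposition of width max|bag| − 1 = 2, and hence tw(G) ≤ 2.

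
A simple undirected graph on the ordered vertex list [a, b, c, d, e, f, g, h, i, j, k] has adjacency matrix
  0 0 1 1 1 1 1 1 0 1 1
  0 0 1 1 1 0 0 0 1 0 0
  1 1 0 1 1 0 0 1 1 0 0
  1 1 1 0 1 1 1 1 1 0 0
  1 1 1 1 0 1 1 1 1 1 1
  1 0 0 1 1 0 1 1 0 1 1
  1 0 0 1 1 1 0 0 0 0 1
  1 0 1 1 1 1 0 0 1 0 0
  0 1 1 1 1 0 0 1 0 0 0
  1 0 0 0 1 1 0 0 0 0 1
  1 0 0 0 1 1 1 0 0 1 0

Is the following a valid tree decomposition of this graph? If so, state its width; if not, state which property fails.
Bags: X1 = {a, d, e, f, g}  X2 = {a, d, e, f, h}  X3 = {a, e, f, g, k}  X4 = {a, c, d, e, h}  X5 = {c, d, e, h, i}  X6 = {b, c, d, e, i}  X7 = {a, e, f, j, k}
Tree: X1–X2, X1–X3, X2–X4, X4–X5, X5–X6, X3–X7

Yes; width 4.

Checking the three conditions: (i) the bags cover all of {a, b, c, d, e, f, g, h, i, j, k}; (ii) for each edge, some bag contains both endpoints; (iii) the bags containing any fixed vertex form a subtree. All hold, so the decomposition is valid with width 5 − 1 = 4.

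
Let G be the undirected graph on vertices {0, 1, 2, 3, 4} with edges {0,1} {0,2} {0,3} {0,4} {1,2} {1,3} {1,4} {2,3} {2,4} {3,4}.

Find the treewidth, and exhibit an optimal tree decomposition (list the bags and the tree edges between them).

A single bag containing all 5 vertices is trivially a valid decomposition of width 4. For the lower bound, the 5 vertices {0, 1, 2, 3, 4} are pairwise adjacent, and any tree decomposition puts a clique entirely inside one bag — forcing width ≥ 4. Combining the bounds, tw(G) = 4.

Treewidth 4.
Bags: B1 = {0, 1, 2, 3, 4}
Tree: (single bag)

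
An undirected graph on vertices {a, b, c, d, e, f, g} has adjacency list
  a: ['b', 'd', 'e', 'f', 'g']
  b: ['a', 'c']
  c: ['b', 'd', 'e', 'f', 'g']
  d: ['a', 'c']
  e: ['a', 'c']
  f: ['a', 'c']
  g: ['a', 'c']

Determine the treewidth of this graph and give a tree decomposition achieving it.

Every bag has size at most 3, so the width is 3 − 1 = 2 and tw(G) ≤ 2. For the lower bound, G contains the cycle c–g–a–e–c, so G is not a forest; only forests have treewidth ≤ 1, hence tw(G) ≥ 2. Therefore the treewidth is 2.

Treewidth 2.
Bags: B1 = {a, c, g}  B2 = {a, c, e}  B3 = {a, c, d}  B4 = {a, c, f}  B5 = {a, b, c}
Tree: B1–B2, B2–B3, B3–B4, B4–B5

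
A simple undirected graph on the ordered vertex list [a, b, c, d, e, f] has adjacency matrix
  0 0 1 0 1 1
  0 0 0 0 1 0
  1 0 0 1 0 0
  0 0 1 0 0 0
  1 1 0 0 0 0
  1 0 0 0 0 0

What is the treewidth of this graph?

A width-1 tree decomposition is:
Bags: B1 = {a, c}  B2 = {a, e}  B3 = {c, d}  B4 = {b, e}  B5 = {a, f}
Tree: B1–B2, B1–B3, B2–B4, B1–B5
The largest bag has 2 vertices, giving width 1; this decomposition certifies tw(G) ≤ 1. Since G has at least one edge (e.g. c–a), it is not an edgeless graph, so tw(G) ≥ 1. Hence tw(G) = 1 exactly.

1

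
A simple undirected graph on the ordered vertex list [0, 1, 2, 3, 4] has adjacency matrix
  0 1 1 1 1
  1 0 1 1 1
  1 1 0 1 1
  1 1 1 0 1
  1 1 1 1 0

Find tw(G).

4

A width-4 tree decomposition is:
Bags: B1 = {0, 1, 2, 3, 4}
Tree: (single bag)
With just one bag of size 5, the width is 5 − 1 = 4, so tw(G) ≤ 4. For the lower bound, the 5 vertices {0, 1, 2, 3, 4} are pairwise adjacent, and any tree decomposition puts a clique entirely inside one bag — forcing width ≥ 4. Combining the bounds, tw(G) = 4.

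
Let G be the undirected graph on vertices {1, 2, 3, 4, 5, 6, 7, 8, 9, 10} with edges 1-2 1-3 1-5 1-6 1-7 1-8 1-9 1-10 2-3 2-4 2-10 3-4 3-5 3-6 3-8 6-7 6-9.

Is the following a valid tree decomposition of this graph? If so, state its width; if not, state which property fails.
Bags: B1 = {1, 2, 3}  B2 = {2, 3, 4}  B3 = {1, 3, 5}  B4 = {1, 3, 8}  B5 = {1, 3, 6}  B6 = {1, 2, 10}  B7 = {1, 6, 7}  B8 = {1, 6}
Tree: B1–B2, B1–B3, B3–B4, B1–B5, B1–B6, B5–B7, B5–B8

No — vertex 9 appears in no bag.

A tree decomposition must satisfy three properties: every vertex lies in some bag; for every edge, both endpoints lie together in some bag; and for every vertex, the bags containing it form a connected subtree. Here vertex 9 appears in no bag, so the decomposition is invalid.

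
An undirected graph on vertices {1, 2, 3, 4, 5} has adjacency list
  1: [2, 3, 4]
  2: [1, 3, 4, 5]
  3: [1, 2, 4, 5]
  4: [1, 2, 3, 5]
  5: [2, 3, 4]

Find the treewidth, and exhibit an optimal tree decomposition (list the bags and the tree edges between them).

Treewidth 3.
One optimal decomposition is:
Bags: B1 = {2, 3, 4, 5}  B2 = {1, 2, 3, 4}
Tree: B1–B2

Every bag has size at most 4, so the width is 4 − 1 = 3 and tw(G) ≤ 3. Conversely, {1, 2, 3, 4} is a clique of size 4, and the vertices of any clique must share a bag in every tree decomposition; so some bag has ≥ 4 vertices and tw(G) ≥ 3. Therefore the treewidth is 3.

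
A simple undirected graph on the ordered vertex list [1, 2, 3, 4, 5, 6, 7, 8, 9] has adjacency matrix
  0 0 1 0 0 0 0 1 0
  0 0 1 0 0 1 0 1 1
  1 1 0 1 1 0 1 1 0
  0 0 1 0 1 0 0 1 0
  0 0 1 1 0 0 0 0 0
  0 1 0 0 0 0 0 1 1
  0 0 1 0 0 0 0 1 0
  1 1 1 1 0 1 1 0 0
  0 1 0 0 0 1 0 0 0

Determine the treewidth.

2

A width-2 tree decomposition is:
Bags: B1 = {2, 3, 8}  B2 = {3, 4, 8}  B3 = {3, 7, 8}  B4 = {3, 4, 5}  B5 = {2, 6, 8}  B6 = {2, 6, 9}  B7 = {1, 3, 8}
Tree: B1–B2, B1–B3, B2–B4, B1–B5, B5–B6, B2–B7
Every bag has size at most 3, so the width is 3 − 1 = 2 and tw(G) ≤ 2. On the other hand G contains the 3-clique {2, 6, 9}. A clique must lie in a single bag of any decomposition, so no decomposition can have width below 2. Combining the bounds, tw(G) = 2.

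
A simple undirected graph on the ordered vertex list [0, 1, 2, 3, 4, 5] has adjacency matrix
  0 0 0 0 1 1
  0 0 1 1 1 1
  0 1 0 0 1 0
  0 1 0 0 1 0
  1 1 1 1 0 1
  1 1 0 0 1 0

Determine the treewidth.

2

A width-2 tree decomposition is:
Bags: B1 = {1, 4, 5}  B2 = {0, 4, 5}  B3 = {1, 3, 4}  B4 = {1, 2, 4}
Tree: B1–B2, B1–B3, B3–B4
Each bag holds 3 vertices, so the decomposition has width 2, which upper-bounds the treewidth. For the lower bound, the 3 vertices {0, 4, 5} are pairwise adjacent, and any tree decomposition puts a clique entirely inside one bag — forcing width ≥ 2. Therefore the treewidth is 2.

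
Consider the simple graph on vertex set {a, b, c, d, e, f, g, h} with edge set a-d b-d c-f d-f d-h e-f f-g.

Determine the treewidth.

A width-1 tree decomposition is:
Bags: B1 = {f, g}  B2 = {d, f}  B3 = {d, h}  B4 = {a, d}  B5 = {c, f}  B6 = {e, f}  B7 = {b, d}
Tree: B1–B2, B2–B3, B3–B4, B1–B5, B5–B6, B3–B7
Each bag holds 2 vertices, so the decomposition has width 1, which upper-bounds the treewidth. Any graph with an edge has treewidth ≥ 1, and G has the edge g–f. The upper and lower bounds meet at 1, so that is the treewidth.

1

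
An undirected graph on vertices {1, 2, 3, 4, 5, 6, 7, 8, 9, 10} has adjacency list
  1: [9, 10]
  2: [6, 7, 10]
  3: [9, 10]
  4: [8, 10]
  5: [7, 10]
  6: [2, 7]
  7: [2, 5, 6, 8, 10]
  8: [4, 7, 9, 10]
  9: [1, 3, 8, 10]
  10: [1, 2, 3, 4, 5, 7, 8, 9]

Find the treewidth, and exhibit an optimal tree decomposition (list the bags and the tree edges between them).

The largest bag has 3 vertices, giving width 2; this decomposition certifies tw(G) ≤ 2. For the lower bound, the 3 vertices {1, 9, 10} are pairwise adjacent, and any tree decomposition puts a clique entirely inside one bag — forcing width ≥ 2. The upper and lower bounds meet at 2, so that is the treewidth.

Treewidth 2.
One such decomposition:
Bags: B1 = {2, 7, 10}  B2 = {2, 6, 7}  B3 = {7, 8, 10}  B4 = {5, 7, 10}  B5 = {8, 9, 10}  B6 = {1, 9, 10}  B7 = {3, 9, 10}  B8 = {4, 8, 10}
Tree: B1–B2, B1–B3, B3–B4, B3–B5, B5–B6, B6–B7, B3–B8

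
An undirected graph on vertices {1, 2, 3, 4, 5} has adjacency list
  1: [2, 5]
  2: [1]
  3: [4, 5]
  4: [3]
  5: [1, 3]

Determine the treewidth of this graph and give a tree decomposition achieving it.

The largest bag has 2 vertices, giving width 1; this decomposition certifies tw(G) ≤ 1. Since G has at least one edge (e.g. 5–3), it is not an edgeless graph, so tw(G) ≥ 1. Combining the bounds, tw(G) = 1.

Treewidth 1.
One such decomposition:
Bags: B1 = {3, 5}  B2 = {3, 4}  B3 = {1, 5}  B4 = {1, 2}
Tree: B1–B2, B1–B3, B3–B4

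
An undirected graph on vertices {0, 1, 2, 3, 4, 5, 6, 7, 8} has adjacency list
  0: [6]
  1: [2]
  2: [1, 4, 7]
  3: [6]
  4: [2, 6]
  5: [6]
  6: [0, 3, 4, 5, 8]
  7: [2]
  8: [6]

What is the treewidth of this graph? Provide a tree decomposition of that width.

Every bag has size at most 2, so the width is 2 − 1 = 1 and tw(G) ≤ 1. G has an edge, so its treewidth is at least 1. The upper and lower bounds meet at 1, so that is the treewidth.

Treewidth 1.
Bags: B1 = {6, 8}  B2 = {4, 6}  B3 = {2, 4}  B4 = {2, 7}  B5 = {3, 6}  B6 = {0, 6}  B7 = {1, 2}  B8 = {5, 6}
Tree: B1–B2, B2–B3, B3–B4, B2–B5, B5–B6, B3–B7, B2–B8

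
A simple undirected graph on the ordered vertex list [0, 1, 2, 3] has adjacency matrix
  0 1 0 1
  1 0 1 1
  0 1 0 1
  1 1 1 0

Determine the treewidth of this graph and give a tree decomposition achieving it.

Treewidth 2.
One such decomposition:
Bags: B1 = {0, 1, 3}  B2 = {1, 2, 3}
Tree: B1–B2

Every bag has size at most 3, so the width is 3 − 1 = 2 and tw(G) ≤ 2. Conversely, {0, 1, 3} is a clique of size 3, and the vertices of any clique must share a bag in every tree decomposition; so some bag has ≥ 3 vertices and tw(G) ≥ 2. Combining the bounds, tw(G) = 2.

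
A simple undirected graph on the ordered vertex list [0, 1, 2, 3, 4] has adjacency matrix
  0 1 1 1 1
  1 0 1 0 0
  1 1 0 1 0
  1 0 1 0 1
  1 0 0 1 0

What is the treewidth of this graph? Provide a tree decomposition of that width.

Treewidth 2.
Bags: B1 = {0, 3, 4}  B2 = {0, 2, 3}  B3 = {0, 1, 2}
Tree: B1–B2, B2–B3

Each bag holds 3 vertices, so the decomposition has width 2, which upper-bounds the treewidth. Conversely, {0, 1, 2} is a clique of size 3, and the vertices of any clique must share a bag in every tree decomposition; so some bag has ≥ 3 vertices and tw(G) ≥ 2. The upper and lower bounds meet at 2, so that is the treewidth.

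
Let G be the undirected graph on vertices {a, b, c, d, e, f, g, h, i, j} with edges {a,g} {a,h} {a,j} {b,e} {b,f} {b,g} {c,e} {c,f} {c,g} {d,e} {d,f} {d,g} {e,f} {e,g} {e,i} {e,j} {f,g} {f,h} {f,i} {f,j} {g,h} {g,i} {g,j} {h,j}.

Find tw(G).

A width-3 tree decomposition is:
Bags: B1 = {e, f, g, i}  B2 = {b, e, f, g}  B3 = {e, f, g, j}  B4 = {c, e, f, g}  B5 = {f, g, h, j}  B6 = {a, g, h, j}  B7 = {d, e, f, g}
Tree: B1–B2, B2–B3, B3–B4, B3–B5, B5–B6, B1–B7
Each bag holds 4 vertices, so the decomposition has width 3, which upper-bounds the treewidth. Conversely, {a, g, h, j} is a clique of size 4, and the vertices of any clique must share a bag in every tree decomposition; so some bag has ≥ 4 vertices and tw(G) ≥ 3. The upper and lower bounds meet at 3, so that is the treewidth.

3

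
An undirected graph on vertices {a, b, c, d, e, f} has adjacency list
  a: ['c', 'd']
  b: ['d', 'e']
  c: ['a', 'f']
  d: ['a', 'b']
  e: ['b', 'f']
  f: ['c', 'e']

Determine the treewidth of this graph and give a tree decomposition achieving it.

The largest bag has 3 vertices, giving width 2; this decomposition certifies tw(G) ≤ 2. The edges c–f–e–b–d–a–c form a cycle, so G is not a tree and its treewidth is at least 2. Therefore the treewidth is 2.

Treewidth 2.
Bags: B1 = {c, e, f}  B2 = {b, c, e}  B3 = {b, c, d}  B4 = {a, c, d}
Tree: B1–B2, B2–B3, B3–B4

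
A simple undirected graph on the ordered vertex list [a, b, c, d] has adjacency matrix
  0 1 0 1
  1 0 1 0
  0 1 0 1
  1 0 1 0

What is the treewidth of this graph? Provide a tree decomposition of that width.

Treewidth 2.
Bags: B1 = {a, c, d}  B2 = {a, b, c}
Tree: B1–B2

Every bag has size at most 3, so the width is 3 − 1 = 2 and tw(G) ≤ 2. For the lower bound, G contains the cycle a–d–c–b–a, so G is not a forest; only forests have treewidth ≤ 1, hence tw(G) ≥ 2. Therefore the treewidth is 2.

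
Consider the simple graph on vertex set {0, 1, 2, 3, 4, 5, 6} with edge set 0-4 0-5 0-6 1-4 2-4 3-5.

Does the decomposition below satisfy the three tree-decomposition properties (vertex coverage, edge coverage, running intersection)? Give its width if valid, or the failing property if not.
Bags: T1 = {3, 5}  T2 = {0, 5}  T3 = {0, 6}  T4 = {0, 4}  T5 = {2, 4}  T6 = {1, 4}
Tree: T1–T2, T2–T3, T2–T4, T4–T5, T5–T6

Yes; width 1.

Every vertex of G appears in some bag (union = {0, 1, 2, 3, 4, 5, 6}); every edge is covered by a bag; and for each vertex v the set of bags containing v is connected in the bag tree. The decomposition is therefore valid. The largest bag has 2 vertices, so the width is 1.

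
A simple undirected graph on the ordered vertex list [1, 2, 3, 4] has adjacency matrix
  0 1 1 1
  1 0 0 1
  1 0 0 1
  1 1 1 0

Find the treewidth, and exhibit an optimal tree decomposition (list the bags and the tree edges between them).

Treewidth 2.
Bags: B1 = {1, 2, 4}  B2 = {1, 3, 4}
Tree: B1–B2

Each bag holds 3 vertices, so the decomposition has width 2, which upper-bounds the treewidth. For the lower bound, the 3 vertices {1, 2, 4} are pairwise adjacent, and any tree decomposition puts a clique entirely inside one bag — forcing width ≥ 2. Combining the bounds, tw(G) = 2.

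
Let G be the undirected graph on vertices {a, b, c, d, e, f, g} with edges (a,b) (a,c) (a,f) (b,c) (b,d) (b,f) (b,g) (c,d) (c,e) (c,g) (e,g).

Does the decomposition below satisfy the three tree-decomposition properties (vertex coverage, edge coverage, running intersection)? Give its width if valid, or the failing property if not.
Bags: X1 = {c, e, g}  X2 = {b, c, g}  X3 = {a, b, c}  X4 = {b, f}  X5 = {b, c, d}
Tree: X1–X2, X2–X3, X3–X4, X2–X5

A tree decomposition must satisfy three properties: every vertex lies in some bag; for every edge, both endpoints lie together in some bag; and for every vertex, the bags containing it form a connected subtree. Here edge (a,f) lies in no bag, so the decomposition is invalid.

No — edge (a,f) lies in no bag.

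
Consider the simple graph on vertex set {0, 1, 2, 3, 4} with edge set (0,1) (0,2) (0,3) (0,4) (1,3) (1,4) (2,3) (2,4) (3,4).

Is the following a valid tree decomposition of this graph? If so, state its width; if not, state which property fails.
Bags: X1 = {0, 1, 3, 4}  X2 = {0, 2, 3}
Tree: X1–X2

A tree decomposition must satisfy three properties: every vertex lies in some bag; for every edge, both endpoints lie together in some bag; and for every vertex, the bags containing it form a connected subtree. Here edge (4,2) lies in no bag, so the decomposition is invalid.

No — edge (4,2) lies in no bag.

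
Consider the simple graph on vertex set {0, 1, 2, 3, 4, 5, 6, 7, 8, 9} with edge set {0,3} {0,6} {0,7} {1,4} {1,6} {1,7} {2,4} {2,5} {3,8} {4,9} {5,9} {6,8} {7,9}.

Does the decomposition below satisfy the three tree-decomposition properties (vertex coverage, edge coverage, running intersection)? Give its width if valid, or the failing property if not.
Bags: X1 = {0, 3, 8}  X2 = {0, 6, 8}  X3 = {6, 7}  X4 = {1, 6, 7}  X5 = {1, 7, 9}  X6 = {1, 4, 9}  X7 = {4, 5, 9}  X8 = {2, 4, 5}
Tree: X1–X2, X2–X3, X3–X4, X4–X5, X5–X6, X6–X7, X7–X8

A tree decomposition must satisfy three properties: every vertex lies in some bag; for every edge, both endpoints lie together in some bag; and for every vertex, the bags containing it form a connected subtree. Here edge (0,7) lies in no bag, so the decomposition is invalid.

No — edge (0,7) lies in no bag.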